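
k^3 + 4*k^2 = k^2*(k + 4)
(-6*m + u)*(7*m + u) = -42*m^2 + m*u + u^2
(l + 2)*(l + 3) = l^2 + 5*l + 6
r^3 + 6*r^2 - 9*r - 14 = (r - 2)*(r + 1)*(r + 7)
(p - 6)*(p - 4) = p^2 - 10*p + 24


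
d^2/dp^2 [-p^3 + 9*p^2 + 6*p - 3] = 18 - 6*p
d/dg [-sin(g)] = -cos(g)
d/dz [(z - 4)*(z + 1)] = 2*z - 3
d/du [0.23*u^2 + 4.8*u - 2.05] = 0.46*u + 4.8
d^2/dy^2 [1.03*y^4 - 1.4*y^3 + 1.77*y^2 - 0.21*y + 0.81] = 12.36*y^2 - 8.4*y + 3.54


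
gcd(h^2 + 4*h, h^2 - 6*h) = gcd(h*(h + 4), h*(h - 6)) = h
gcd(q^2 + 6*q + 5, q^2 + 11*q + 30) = q + 5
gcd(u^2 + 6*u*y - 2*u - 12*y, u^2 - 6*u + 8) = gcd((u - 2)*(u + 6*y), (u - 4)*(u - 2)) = u - 2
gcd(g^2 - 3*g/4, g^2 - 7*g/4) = g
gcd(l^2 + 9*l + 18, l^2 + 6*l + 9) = l + 3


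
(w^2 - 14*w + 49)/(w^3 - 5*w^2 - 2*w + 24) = (w^2 - 14*w + 49)/(w^3 - 5*w^2 - 2*w + 24)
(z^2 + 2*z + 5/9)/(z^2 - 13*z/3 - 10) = (z + 1/3)/(z - 6)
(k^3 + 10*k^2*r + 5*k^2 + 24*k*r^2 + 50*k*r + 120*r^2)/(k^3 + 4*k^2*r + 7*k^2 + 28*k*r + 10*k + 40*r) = (k + 6*r)/(k + 2)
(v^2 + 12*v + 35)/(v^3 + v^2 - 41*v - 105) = (v + 7)/(v^2 - 4*v - 21)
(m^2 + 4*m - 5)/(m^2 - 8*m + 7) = (m + 5)/(m - 7)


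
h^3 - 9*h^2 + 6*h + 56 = (h - 7)*(h - 4)*(h + 2)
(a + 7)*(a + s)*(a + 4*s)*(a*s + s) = a^4*s + 5*a^3*s^2 + 8*a^3*s + 4*a^2*s^3 + 40*a^2*s^2 + 7*a^2*s + 32*a*s^3 + 35*a*s^2 + 28*s^3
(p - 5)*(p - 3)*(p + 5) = p^3 - 3*p^2 - 25*p + 75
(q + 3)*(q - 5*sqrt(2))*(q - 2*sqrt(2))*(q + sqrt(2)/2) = q^4 - 13*sqrt(2)*q^3/2 + 3*q^3 - 39*sqrt(2)*q^2/2 + 13*q^2 + 10*sqrt(2)*q + 39*q + 30*sqrt(2)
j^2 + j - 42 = (j - 6)*(j + 7)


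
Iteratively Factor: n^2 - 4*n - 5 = (n + 1)*(n - 5)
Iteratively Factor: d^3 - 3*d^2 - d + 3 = (d + 1)*(d^2 - 4*d + 3) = (d - 3)*(d + 1)*(d - 1)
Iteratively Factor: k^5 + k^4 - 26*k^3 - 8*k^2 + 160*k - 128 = (k + 4)*(k^4 - 3*k^3 - 14*k^2 + 48*k - 32) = (k - 2)*(k + 4)*(k^3 - k^2 - 16*k + 16) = (k - 2)*(k - 1)*(k + 4)*(k^2 - 16) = (k - 2)*(k - 1)*(k + 4)^2*(k - 4)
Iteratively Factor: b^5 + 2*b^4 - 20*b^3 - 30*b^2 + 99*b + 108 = (b + 3)*(b^4 - b^3 - 17*b^2 + 21*b + 36) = (b + 1)*(b + 3)*(b^3 - 2*b^2 - 15*b + 36) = (b - 3)*(b + 1)*(b + 3)*(b^2 + b - 12) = (b - 3)^2*(b + 1)*(b + 3)*(b + 4)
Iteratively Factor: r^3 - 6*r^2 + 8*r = (r - 4)*(r^2 - 2*r) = r*(r - 4)*(r - 2)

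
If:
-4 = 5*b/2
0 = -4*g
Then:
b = -8/5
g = 0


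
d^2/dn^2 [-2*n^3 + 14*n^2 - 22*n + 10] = 28 - 12*n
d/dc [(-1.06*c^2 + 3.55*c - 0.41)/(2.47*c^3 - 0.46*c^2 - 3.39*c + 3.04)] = (2.6182*c^4 - 17.537*c^3 + 8.2645*c^2 - 6.822*c + 9.4021)/(6.1009*c^6 - 2.2724*c^5 - 16.535*c^4 + 18.1364*c^3 + 8.6953*c^2 - 20.6112*c + 9.2416)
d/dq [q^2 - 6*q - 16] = 2*q - 6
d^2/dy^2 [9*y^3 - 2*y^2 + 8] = 54*y - 4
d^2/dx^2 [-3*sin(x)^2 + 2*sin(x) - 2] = -2*sin(x) - 6*cos(2*x)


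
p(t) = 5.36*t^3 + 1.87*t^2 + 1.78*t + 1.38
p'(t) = 16.08*t^2 + 3.74*t + 1.78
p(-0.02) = 1.35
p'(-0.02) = 1.71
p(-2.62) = -86.85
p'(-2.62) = 102.36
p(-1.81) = -27.50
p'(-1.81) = 47.69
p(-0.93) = -2.97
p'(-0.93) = 12.21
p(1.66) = 34.01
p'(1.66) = 52.30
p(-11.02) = -6964.29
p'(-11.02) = 1913.33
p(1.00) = 10.39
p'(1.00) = 21.60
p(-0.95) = -3.22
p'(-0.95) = 12.74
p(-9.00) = -3770.61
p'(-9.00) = 1270.60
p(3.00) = 168.27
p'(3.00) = 157.72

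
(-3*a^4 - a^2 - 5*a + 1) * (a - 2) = -3*a^5 + 6*a^4 - a^3 - 3*a^2 + 11*a - 2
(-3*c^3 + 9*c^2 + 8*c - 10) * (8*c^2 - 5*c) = -24*c^5 + 87*c^4 + 19*c^3 - 120*c^2 + 50*c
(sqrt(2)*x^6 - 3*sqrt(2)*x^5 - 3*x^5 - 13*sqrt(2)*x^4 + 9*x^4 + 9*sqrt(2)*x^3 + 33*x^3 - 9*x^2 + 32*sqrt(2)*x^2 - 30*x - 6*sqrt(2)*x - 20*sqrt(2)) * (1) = sqrt(2)*x^6 - 3*sqrt(2)*x^5 - 3*x^5 - 13*sqrt(2)*x^4 + 9*x^4 + 9*sqrt(2)*x^3 + 33*x^3 - 9*x^2 + 32*sqrt(2)*x^2 - 30*x - 6*sqrt(2)*x - 20*sqrt(2)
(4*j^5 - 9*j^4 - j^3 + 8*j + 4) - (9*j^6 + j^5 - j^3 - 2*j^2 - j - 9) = -9*j^6 + 3*j^5 - 9*j^4 + 2*j^2 + 9*j + 13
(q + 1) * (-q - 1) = -q^2 - 2*q - 1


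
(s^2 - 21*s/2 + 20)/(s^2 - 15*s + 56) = (s - 5/2)/(s - 7)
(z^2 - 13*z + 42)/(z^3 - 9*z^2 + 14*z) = (z - 6)/(z*(z - 2))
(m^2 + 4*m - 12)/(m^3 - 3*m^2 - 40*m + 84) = 1/(m - 7)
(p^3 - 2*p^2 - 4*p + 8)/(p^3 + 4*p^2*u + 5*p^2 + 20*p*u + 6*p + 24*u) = (p^2 - 4*p + 4)/(p^2 + 4*p*u + 3*p + 12*u)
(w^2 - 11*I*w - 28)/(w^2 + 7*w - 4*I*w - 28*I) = (w - 7*I)/(w + 7)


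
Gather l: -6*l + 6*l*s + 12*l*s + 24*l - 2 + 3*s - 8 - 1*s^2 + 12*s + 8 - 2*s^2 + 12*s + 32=l*(18*s + 18) - 3*s^2 + 27*s + 30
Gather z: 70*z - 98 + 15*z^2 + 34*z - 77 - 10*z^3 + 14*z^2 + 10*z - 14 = -10*z^3 + 29*z^2 + 114*z - 189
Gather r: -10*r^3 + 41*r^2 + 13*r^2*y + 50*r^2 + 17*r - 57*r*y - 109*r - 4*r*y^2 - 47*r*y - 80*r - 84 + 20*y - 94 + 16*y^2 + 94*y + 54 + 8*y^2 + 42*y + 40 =-10*r^3 + r^2*(13*y + 91) + r*(-4*y^2 - 104*y - 172) + 24*y^2 + 156*y - 84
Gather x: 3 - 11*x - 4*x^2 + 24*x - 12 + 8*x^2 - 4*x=4*x^2 + 9*x - 9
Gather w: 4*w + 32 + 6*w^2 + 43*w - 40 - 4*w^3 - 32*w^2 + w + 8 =-4*w^3 - 26*w^2 + 48*w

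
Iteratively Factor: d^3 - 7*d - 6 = (d + 1)*(d^2 - d - 6) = (d - 3)*(d + 1)*(d + 2)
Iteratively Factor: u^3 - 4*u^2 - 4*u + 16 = (u + 2)*(u^2 - 6*u + 8) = (u - 4)*(u + 2)*(u - 2)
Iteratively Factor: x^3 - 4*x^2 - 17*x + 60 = (x - 3)*(x^2 - x - 20) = (x - 3)*(x + 4)*(x - 5)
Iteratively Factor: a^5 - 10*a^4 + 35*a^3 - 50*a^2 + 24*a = (a - 1)*(a^4 - 9*a^3 + 26*a^2 - 24*a) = a*(a - 1)*(a^3 - 9*a^2 + 26*a - 24) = a*(a - 4)*(a - 1)*(a^2 - 5*a + 6) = a*(a - 4)*(a - 3)*(a - 1)*(a - 2)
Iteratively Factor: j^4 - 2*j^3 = (j)*(j^3 - 2*j^2) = j^2*(j^2 - 2*j) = j^3*(j - 2)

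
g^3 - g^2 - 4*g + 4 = (g - 2)*(g - 1)*(g + 2)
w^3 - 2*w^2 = w^2*(w - 2)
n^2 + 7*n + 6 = (n + 1)*(n + 6)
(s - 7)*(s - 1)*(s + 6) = s^3 - 2*s^2 - 41*s + 42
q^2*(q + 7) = q^3 + 7*q^2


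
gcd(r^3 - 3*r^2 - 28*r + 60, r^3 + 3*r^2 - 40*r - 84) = r - 6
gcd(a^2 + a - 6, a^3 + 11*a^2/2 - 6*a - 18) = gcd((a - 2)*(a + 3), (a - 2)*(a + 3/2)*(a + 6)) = a - 2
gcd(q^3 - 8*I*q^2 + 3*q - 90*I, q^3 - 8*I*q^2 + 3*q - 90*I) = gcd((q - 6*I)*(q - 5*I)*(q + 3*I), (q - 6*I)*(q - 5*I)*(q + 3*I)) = q^3 - 8*I*q^2 + 3*q - 90*I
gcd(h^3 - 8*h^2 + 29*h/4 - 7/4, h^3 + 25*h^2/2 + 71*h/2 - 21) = h - 1/2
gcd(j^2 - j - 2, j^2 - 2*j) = j - 2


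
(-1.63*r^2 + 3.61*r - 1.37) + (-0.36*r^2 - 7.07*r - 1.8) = -1.99*r^2 - 3.46*r - 3.17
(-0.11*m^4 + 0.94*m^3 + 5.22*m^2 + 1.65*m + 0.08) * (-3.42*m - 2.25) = 0.3762*m^5 - 2.9673*m^4 - 19.9674*m^3 - 17.388*m^2 - 3.9861*m - 0.18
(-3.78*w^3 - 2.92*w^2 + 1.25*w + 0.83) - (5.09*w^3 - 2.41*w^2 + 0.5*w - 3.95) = -8.87*w^3 - 0.51*w^2 + 0.75*w + 4.78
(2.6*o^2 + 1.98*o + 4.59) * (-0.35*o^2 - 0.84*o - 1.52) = -0.91*o^4 - 2.877*o^3 - 7.2217*o^2 - 6.8652*o - 6.9768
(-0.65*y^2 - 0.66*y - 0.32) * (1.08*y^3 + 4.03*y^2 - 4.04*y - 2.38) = -0.702*y^5 - 3.3323*y^4 - 0.3794*y^3 + 2.9238*y^2 + 2.8636*y + 0.7616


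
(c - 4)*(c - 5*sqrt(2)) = c^2 - 5*sqrt(2)*c - 4*c + 20*sqrt(2)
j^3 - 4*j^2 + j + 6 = (j - 3)*(j - 2)*(j + 1)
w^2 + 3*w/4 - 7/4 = (w - 1)*(w + 7/4)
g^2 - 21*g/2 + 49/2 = (g - 7)*(g - 7/2)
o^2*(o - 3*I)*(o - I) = o^4 - 4*I*o^3 - 3*o^2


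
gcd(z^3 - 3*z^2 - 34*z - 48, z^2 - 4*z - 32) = z - 8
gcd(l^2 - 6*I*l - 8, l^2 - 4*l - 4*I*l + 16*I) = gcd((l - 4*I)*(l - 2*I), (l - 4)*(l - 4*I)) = l - 4*I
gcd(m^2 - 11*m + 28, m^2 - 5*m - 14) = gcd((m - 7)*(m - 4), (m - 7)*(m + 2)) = m - 7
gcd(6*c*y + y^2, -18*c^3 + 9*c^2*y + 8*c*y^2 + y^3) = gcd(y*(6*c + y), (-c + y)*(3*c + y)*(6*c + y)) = 6*c + y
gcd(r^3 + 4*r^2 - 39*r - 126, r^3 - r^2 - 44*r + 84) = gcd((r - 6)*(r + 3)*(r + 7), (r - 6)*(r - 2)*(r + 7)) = r^2 + r - 42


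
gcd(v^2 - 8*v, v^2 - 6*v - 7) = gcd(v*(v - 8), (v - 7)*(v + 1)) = 1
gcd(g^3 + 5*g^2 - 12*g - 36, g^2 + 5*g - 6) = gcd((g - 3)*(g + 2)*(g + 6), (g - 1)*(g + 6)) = g + 6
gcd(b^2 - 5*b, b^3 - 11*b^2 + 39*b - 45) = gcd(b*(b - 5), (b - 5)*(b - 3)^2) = b - 5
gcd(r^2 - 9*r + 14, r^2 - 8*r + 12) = r - 2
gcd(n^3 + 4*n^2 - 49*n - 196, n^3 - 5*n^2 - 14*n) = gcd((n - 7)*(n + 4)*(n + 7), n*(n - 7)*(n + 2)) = n - 7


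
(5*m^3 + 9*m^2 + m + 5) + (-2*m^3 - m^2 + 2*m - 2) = 3*m^3 + 8*m^2 + 3*m + 3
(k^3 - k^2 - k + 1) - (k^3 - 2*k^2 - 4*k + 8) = k^2 + 3*k - 7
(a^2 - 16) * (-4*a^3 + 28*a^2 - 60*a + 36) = -4*a^5 + 28*a^4 + 4*a^3 - 412*a^2 + 960*a - 576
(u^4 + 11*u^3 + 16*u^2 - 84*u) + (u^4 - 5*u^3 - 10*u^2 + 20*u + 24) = 2*u^4 + 6*u^3 + 6*u^2 - 64*u + 24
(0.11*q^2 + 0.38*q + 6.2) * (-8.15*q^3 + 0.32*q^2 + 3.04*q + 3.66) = -0.8965*q^5 - 3.0618*q^4 - 50.074*q^3 + 3.5418*q^2 + 20.2388*q + 22.692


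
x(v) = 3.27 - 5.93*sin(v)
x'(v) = -5.93*cos(v)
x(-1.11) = 8.58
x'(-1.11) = -2.64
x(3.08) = 2.90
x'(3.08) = 5.92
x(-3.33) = 2.16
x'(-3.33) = 5.83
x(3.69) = 6.36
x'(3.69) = 5.06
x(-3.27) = 2.51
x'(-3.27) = 5.88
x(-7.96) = 9.17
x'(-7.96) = 0.63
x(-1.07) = 8.47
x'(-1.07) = -2.85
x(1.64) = -2.65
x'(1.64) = 0.41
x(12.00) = 6.45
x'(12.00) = -5.00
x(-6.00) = 1.61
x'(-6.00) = -5.69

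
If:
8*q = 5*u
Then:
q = 5*u/8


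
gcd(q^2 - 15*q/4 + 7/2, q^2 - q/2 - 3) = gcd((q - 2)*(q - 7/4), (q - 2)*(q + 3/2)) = q - 2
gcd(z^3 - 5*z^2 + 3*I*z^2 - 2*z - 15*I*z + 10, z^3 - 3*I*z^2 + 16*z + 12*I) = z^2 + 3*I*z - 2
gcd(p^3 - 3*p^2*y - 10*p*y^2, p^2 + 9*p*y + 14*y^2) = p + 2*y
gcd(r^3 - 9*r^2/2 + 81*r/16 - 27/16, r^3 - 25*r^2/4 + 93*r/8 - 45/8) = r^2 - 15*r/4 + 9/4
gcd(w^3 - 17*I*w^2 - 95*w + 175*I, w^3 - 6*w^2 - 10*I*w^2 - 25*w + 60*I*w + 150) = w^2 - 10*I*w - 25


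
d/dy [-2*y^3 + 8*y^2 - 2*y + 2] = -6*y^2 + 16*y - 2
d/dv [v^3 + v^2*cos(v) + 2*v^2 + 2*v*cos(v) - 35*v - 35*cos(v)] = -v^2*sin(v) + 3*v^2 + 2*sqrt(2)*v*cos(v + pi/4) + 4*v + 35*sin(v) + 2*cos(v) - 35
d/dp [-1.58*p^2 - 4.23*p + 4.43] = -3.16*p - 4.23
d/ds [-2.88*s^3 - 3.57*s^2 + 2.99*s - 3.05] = -8.64*s^2 - 7.14*s + 2.99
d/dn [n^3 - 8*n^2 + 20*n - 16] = 3*n^2 - 16*n + 20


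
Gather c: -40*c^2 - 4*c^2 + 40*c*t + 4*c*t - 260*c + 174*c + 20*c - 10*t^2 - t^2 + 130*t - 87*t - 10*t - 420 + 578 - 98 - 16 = -44*c^2 + c*(44*t - 66) - 11*t^2 + 33*t + 44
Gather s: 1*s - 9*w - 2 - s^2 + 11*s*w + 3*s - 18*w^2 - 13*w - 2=-s^2 + s*(11*w + 4) - 18*w^2 - 22*w - 4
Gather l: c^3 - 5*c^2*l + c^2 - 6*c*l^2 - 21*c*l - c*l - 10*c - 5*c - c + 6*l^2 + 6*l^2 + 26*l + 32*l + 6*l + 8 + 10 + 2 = c^3 + c^2 - 16*c + l^2*(12 - 6*c) + l*(-5*c^2 - 22*c + 64) + 20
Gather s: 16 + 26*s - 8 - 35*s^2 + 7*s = -35*s^2 + 33*s + 8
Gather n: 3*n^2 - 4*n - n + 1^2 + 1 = 3*n^2 - 5*n + 2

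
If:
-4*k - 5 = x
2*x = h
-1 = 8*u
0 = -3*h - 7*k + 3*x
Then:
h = 14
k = -3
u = -1/8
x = 7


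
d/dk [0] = 0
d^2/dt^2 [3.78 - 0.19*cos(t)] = 0.19*cos(t)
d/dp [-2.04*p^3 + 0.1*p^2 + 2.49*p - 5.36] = -6.12*p^2 + 0.2*p + 2.49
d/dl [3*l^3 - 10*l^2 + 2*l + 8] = 9*l^2 - 20*l + 2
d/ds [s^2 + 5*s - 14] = 2*s + 5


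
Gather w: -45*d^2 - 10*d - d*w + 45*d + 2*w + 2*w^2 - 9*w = -45*d^2 + 35*d + 2*w^2 + w*(-d - 7)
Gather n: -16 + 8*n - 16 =8*n - 32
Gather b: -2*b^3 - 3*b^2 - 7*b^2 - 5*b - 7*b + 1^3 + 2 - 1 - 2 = -2*b^3 - 10*b^2 - 12*b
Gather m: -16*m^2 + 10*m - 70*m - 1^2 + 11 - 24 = -16*m^2 - 60*m - 14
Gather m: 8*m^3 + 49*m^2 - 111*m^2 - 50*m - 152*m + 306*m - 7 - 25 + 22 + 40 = 8*m^3 - 62*m^2 + 104*m + 30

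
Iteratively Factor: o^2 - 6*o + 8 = (o - 2)*(o - 4)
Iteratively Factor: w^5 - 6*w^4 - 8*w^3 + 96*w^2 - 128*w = (w - 4)*(w^4 - 2*w^3 - 16*w^2 + 32*w) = (w - 4)*(w + 4)*(w^3 - 6*w^2 + 8*w) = w*(w - 4)*(w + 4)*(w^2 - 6*w + 8) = w*(w - 4)^2*(w + 4)*(w - 2)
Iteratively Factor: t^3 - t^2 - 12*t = (t)*(t^2 - t - 12) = t*(t - 4)*(t + 3)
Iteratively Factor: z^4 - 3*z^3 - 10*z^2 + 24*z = (z - 4)*(z^3 + z^2 - 6*z) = (z - 4)*(z - 2)*(z^2 + 3*z) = (z - 4)*(z - 2)*(z + 3)*(z)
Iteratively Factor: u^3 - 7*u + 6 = (u + 3)*(u^2 - 3*u + 2) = (u - 2)*(u + 3)*(u - 1)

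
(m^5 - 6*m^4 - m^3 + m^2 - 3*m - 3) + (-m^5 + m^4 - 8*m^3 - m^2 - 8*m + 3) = -5*m^4 - 9*m^3 - 11*m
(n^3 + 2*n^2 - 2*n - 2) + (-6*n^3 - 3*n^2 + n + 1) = -5*n^3 - n^2 - n - 1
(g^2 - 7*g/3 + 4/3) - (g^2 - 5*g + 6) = 8*g/3 - 14/3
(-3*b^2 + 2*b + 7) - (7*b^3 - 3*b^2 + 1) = -7*b^3 + 2*b + 6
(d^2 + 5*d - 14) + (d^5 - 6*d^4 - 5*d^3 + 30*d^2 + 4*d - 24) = d^5 - 6*d^4 - 5*d^3 + 31*d^2 + 9*d - 38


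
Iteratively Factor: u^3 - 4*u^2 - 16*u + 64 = (u - 4)*(u^2 - 16) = (u - 4)^2*(u + 4)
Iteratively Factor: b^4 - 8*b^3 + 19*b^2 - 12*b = (b - 4)*(b^3 - 4*b^2 + 3*b) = (b - 4)*(b - 1)*(b^2 - 3*b) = b*(b - 4)*(b - 1)*(b - 3)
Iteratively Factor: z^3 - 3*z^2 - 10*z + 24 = (z + 3)*(z^2 - 6*z + 8) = (z - 4)*(z + 3)*(z - 2)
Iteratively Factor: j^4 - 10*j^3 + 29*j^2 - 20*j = (j)*(j^3 - 10*j^2 + 29*j - 20) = j*(j - 5)*(j^2 - 5*j + 4) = j*(j - 5)*(j - 4)*(j - 1)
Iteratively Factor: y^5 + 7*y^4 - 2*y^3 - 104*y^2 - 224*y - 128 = (y + 4)*(y^4 + 3*y^3 - 14*y^2 - 48*y - 32) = (y + 1)*(y + 4)*(y^3 + 2*y^2 - 16*y - 32) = (y + 1)*(y + 4)^2*(y^2 - 2*y - 8) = (y - 4)*(y + 1)*(y + 4)^2*(y + 2)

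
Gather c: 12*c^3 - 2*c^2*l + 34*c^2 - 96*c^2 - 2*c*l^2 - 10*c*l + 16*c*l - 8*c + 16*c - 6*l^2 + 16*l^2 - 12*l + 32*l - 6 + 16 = 12*c^3 + c^2*(-2*l - 62) + c*(-2*l^2 + 6*l + 8) + 10*l^2 + 20*l + 10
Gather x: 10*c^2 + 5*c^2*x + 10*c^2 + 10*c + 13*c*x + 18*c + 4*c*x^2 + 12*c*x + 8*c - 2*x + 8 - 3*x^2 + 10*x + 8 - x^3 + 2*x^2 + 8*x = 20*c^2 + 36*c - x^3 + x^2*(4*c - 1) + x*(5*c^2 + 25*c + 16) + 16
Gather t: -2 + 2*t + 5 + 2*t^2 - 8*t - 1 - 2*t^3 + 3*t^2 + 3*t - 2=-2*t^3 + 5*t^2 - 3*t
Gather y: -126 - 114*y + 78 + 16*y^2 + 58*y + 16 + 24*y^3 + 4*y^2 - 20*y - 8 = 24*y^3 + 20*y^2 - 76*y - 40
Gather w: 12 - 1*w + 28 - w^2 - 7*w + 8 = -w^2 - 8*w + 48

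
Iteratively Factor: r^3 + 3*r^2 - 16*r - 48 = (r - 4)*(r^2 + 7*r + 12) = (r - 4)*(r + 3)*(r + 4)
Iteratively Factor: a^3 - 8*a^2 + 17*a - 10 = (a - 2)*(a^2 - 6*a + 5) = (a - 2)*(a - 1)*(a - 5)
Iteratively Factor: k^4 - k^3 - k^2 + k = (k - 1)*(k^3 - k) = (k - 1)^2*(k^2 + k) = k*(k - 1)^2*(k + 1)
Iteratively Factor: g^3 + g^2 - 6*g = (g - 2)*(g^2 + 3*g) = (g - 2)*(g + 3)*(g)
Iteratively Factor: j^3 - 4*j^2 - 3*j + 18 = (j - 3)*(j^2 - j - 6) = (j - 3)*(j + 2)*(j - 3)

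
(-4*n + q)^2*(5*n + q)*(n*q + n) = 80*n^4*q + 80*n^4 - 24*n^3*q^2 - 24*n^3*q - 3*n^2*q^3 - 3*n^2*q^2 + n*q^4 + n*q^3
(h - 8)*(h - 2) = h^2 - 10*h + 16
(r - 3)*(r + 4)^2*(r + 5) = r^4 + 10*r^3 + 17*r^2 - 88*r - 240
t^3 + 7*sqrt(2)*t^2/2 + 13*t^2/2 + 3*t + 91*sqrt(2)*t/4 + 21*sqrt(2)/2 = (t + 1/2)*(t + 6)*(t + 7*sqrt(2)/2)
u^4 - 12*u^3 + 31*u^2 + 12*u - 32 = (u - 8)*(u - 4)*(u - 1)*(u + 1)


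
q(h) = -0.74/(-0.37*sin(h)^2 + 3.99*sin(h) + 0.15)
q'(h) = -0.74*(0.74*sin(h)*cos(h) - 3.99*cos(h))/(-0.37*sin(h)^2 + 3.99*sin(h) + 0.15)^2 = (2.9526 - 0.5476*sin(h))*cos(h)/(-0.37*sin(h)^2 + 3.99*sin(h) + 0.15)^2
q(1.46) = -0.20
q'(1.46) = 0.02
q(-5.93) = -0.50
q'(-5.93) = 1.17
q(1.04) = -0.22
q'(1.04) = 0.11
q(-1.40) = 0.18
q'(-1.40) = 0.03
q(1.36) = -0.20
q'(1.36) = 0.04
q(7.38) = -0.22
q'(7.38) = 0.10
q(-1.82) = 0.18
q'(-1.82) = -0.05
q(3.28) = 1.82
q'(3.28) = -18.06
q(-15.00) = 0.28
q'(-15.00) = -0.37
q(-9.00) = 0.48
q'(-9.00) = -1.19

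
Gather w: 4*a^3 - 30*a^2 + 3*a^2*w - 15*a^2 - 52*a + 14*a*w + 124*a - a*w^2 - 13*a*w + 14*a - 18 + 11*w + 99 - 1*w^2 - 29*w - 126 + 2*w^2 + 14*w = 4*a^3 - 45*a^2 + 86*a + w^2*(1 - a) + w*(3*a^2 + a - 4) - 45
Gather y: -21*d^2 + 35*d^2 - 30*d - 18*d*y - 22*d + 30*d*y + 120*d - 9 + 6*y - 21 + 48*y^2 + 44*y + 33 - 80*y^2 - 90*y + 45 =14*d^2 + 68*d - 32*y^2 + y*(12*d - 40) + 48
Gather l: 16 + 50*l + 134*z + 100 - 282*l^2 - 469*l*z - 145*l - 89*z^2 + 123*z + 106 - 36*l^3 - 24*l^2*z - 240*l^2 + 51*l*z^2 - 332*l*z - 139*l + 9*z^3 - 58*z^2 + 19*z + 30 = -36*l^3 + l^2*(-24*z - 522) + l*(51*z^2 - 801*z - 234) + 9*z^3 - 147*z^2 + 276*z + 252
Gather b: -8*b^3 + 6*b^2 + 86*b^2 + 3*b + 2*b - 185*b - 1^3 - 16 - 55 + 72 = -8*b^3 + 92*b^2 - 180*b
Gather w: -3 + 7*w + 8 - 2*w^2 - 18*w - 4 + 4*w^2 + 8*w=2*w^2 - 3*w + 1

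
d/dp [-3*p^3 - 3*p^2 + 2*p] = -9*p^2 - 6*p + 2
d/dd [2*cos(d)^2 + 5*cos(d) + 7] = -(4*cos(d) + 5)*sin(d)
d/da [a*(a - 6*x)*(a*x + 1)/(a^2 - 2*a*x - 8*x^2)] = (-2*a*(a - 6*x)*(a - x)*(a*x + 1) + (-a^2 + 2*a*x + 8*x^2)*(-a*x*(a - 6*x) - a*(a*x + 1) - (a - 6*x)*(a*x + 1)))/(-a^2 + 2*a*x + 8*x^2)^2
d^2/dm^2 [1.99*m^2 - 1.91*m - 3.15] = 3.98000000000000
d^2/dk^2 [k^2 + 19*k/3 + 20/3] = 2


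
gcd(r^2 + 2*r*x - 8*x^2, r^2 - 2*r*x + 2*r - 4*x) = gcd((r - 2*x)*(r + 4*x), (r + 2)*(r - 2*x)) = -r + 2*x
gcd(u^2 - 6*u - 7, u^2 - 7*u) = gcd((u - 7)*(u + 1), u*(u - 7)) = u - 7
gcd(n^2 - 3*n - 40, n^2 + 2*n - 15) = n + 5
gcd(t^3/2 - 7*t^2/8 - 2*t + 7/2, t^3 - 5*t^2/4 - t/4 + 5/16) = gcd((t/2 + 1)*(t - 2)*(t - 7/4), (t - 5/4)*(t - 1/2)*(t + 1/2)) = 1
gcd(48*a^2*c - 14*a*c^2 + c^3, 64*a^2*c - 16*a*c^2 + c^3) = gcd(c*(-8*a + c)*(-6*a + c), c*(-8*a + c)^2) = 8*a*c - c^2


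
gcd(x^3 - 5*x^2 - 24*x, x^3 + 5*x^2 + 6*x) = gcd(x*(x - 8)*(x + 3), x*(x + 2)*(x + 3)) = x^2 + 3*x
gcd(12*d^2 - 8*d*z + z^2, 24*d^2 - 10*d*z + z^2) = -6*d + z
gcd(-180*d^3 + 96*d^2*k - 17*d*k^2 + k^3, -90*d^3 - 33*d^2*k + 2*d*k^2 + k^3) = 6*d - k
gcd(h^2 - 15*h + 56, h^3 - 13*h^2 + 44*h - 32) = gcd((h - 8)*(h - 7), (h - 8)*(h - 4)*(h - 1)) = h - 8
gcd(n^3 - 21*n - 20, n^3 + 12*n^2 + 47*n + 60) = n + 4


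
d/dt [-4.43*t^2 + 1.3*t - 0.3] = 1.3 - 8.86*t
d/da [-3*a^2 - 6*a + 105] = -6*a - 6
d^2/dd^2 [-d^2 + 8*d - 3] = -2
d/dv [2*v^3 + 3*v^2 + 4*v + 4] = 6*v^2 + 6*v + 4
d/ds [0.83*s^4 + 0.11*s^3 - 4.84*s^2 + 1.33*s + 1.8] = 3.32*s^3 + 0.33*s^2 - 9.68*s + 1.33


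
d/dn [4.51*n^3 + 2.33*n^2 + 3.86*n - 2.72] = 13.53*n^2 + 4.66*n + 3.86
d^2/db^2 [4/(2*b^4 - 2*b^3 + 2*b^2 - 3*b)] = 8*(2*b*(-6*b^2 + 3*b - 1)*(2*b^3 - 2*b^2 + 2*b - 3) + (8*b^3 - 6*b^2 + 4*b - 3)^2)/(b^3*(2*b^3 - 2*b^2 + 2*b - 3)^3)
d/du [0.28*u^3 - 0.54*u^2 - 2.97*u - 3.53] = 0.84*u^2 - 1.08*u - 2.97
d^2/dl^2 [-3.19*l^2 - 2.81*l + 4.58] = -6.38000000000000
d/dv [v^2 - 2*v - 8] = 2*v - 2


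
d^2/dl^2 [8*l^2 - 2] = 16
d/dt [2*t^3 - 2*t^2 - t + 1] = 6*t^2 - 4*t - 1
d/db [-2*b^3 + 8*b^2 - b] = -6*b^2 + 16*b - 1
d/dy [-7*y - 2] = -7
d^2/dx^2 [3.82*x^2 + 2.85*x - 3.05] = 7.64000000000000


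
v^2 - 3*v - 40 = (v - 8)*(v + 5)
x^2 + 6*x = x*(x + 6)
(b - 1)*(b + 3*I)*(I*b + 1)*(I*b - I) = -b^4 + 2*b^3 - 2*I*b^3 - 4*b^2 + 4*I*b^2 + 6*b - 2*I*b - 3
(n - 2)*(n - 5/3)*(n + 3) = n^3 - 2*n^2/3 - 23*n/3 + 10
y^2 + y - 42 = (y - 6)*(y + 7)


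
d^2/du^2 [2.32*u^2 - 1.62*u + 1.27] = 4.64000000000000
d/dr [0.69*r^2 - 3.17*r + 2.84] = 1.38*r - 3.17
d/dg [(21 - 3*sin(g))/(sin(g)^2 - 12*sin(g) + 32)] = 3*(sin(g)^2 - 14*sin(g) + 52)*cos(g)/(sin(g)^2 - 12*sin(g) + 32)^2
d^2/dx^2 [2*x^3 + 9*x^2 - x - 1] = 12*x + 18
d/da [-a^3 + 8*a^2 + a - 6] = -3*a^2 + 16*a + 1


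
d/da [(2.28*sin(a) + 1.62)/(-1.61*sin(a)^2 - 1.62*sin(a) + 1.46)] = (3.6708*sin(a)^2 + 5.2164*sin(a) + 5.9532)*cos(a)/(2.5921*sin(a)^4 + 5.2164*sin(a)^3 - 2.0768*sin(a)^2 - 4.7304*sin(a) + 2.1316)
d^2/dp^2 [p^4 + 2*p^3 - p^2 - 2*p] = 12*p^2 + 12*p - 2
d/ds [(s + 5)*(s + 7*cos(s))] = s - (s + 5)*(7*sin(s) - 1) + 7*cos(s)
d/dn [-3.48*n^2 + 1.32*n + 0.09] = 1.32 - 6.96*n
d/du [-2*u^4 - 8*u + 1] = -8*u^3 - 8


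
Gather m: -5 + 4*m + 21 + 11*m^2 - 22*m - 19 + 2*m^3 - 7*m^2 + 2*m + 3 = 2*m^3 + 4*m^2 - 16*m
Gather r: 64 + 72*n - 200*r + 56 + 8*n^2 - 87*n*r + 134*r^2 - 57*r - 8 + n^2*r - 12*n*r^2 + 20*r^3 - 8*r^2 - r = 8*n^2 + 72*n + 20*r^3 + r^2*(126 - 12*n) + r*(n^2 - 87*n - 258) + 112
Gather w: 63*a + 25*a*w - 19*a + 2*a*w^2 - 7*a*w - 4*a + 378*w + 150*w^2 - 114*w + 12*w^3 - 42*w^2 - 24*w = 40*a + 12*w^3 + w^2*(2*a + 108) + w*(18*a + 240)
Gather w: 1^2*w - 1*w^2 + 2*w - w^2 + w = -2*w^2 + 4*w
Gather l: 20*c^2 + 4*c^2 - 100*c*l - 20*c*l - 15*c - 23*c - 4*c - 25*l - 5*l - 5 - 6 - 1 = 24*c^2 - 42*c + l*(-120*c - 30) - 12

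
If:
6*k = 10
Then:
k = 5/3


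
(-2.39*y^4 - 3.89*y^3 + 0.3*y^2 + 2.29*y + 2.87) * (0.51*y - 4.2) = -1.2189*y^5 + 8.0541*y^4 + 16.491*y^3 - 0.0921000000000001*y^2 - 8.1543*y - 12.054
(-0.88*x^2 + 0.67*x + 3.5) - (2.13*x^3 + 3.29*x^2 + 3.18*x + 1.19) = -2.13*x^3 - 4.17*x^2 - 2.51*x + 2.31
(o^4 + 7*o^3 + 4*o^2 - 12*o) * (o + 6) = o^5 + 13*o^4 + 46*o^3 + 12*o^2 - 72*o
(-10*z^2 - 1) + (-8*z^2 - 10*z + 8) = -18*z^2 - 10*z + 7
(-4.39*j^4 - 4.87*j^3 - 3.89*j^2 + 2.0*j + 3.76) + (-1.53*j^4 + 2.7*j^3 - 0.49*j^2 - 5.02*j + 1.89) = -5.92*j^4 - 2.17*j^3 - 4.38*j^2 - 3.02*j + 5.65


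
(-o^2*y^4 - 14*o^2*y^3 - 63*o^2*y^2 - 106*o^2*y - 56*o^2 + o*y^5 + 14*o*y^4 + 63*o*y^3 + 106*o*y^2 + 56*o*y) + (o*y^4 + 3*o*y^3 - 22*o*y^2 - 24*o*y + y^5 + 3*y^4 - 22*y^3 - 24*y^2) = -o^2*y^4 - 14*o^2*y^3 - 63*o^2*y^2 - 106*o^2*y - 56*o^2 + o*y^5 + 15*o*y^4 + 66*o*y^3 + 84*o*y^2 + 32*o*y + y^5 + 3*y^4 - 22*y^3 - 24*y^2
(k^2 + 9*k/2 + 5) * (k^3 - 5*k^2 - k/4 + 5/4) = k^5 - k^4/2 - 71*k^3/4 - 199*k^2/8 + 35*k/8 + 25/4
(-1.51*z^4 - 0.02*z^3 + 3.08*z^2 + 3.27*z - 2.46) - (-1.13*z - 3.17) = -1.51*z^4 - 0.02*z^3 + 3.08*z^2 + 4.4*z + 0.71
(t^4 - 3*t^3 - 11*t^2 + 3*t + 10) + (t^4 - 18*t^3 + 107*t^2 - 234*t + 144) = 2*t^4 - 21*t^3 + 96*t^2 - 231*t + 154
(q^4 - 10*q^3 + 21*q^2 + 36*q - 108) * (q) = q^5 - 10*q^4 + 21*q^3 + 36*q^2 - 108*q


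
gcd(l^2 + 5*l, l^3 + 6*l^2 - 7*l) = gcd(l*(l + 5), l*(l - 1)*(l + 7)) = l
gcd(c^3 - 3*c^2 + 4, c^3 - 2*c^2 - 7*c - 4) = c + 1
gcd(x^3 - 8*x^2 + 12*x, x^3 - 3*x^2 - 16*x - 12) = x - 6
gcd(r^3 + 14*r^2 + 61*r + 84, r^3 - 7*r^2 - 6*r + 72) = r + 3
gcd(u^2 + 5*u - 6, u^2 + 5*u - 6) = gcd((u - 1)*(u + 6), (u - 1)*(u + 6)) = u^2 + 5*u - 6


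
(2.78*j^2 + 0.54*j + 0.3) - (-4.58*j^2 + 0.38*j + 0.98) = 7.36*j^2 + 0.16*j - 0.68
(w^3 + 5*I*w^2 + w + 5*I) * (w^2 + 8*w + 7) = w^5 + 8*w^4 + 5*I*w^4 + 8*w^3 + 40*I*w^3 + 8*w^2 + 40*I*w^2 + 7*w + 40*I*w + 35*I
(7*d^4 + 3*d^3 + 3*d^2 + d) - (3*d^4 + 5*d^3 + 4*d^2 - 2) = 4*d^4 - 2*d^3 - d^2 + d + 2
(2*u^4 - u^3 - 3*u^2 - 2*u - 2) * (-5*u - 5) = -10*u^5 - 5*u^4 + 20*u^3 + 25*u^2 + 20*u + 10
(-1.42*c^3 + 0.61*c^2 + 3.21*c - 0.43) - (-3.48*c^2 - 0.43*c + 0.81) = -1.42*c^3 + 4.09*c^2 + 3.64*c - 1.24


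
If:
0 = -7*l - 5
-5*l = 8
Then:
No Solution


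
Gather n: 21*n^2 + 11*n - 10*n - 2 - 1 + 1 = 21*n^2 + n - 2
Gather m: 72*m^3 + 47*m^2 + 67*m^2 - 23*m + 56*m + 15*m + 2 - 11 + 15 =72*m^3 + 114*m^2 + 48*m + 6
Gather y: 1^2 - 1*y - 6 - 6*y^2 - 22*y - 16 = -6*y^2 - 23*y - 21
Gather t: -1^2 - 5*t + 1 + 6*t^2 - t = 6*t^2 - 6*t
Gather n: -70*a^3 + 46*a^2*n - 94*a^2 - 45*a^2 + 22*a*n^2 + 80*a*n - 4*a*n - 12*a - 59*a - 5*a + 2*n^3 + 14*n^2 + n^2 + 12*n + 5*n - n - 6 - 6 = -70*a^3 - 139*a^2 - 76*a + 2*n^3 + n^2*(22*a + 15) + n*(46*a^2 + 76*a + 16) - 12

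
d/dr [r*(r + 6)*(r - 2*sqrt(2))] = 3*r^2 - 4*sqrt(2)*r + 12*r - 12*sqrt(2)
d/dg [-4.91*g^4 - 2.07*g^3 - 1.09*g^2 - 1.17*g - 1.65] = -19.64*g^3 - 6.21*g^2 - 2.18*g - 1.17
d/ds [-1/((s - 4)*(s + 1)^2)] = (3*s - 7)/((s - 4)^2*(s + 1)^3)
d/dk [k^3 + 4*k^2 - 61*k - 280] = 3*k^2 + 8*k - 61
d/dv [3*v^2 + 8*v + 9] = 6*v + 8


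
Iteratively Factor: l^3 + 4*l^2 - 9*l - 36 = (l + 4)*(l^2 - 9) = (l + 3)*(l + 4)*(l - 3)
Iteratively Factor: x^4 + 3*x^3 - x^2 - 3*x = (x)*(x^3 + 3*x^2 - x - 3) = x*(x + 1)*(x^2 + 2*x - 3) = x*(x - 1)*(x + 1)*(x + 3)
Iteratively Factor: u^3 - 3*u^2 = (u)*(u^2 - 3*u) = u^2*(u - 3)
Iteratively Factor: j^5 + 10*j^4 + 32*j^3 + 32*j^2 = (j + 4)*(j^4 + 6*j^3 + 8*j^2) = j*(j + 4)*(j^3 + 6*j^2 + 8*j) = j^2*(j + 4)*(j^2 + 6*j + 8) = j^2*(j + 4)^2*(j + 2)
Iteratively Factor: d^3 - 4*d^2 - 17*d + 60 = (d - 5)*(d^2 + d - 12) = (d - 5)*(d - 3)*(d + 4)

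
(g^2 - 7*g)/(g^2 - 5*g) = (g - 7)/(g - 5)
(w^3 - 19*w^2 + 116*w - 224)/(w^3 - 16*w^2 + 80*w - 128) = (w - 7)/(w - 4)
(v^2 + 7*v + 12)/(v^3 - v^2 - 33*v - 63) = (v + 4)/(v^2 - 4*v - 21)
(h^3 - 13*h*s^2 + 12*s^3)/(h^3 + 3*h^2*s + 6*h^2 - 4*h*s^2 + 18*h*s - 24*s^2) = (h - 3*s)/(h + 6)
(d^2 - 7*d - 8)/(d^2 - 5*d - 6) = (d - 8)/(d - 6)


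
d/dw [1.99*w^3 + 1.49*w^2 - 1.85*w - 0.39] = 5.97*w^2 + 2.98*w - 1.85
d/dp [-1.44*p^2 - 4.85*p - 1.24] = -2.88*p - 4.85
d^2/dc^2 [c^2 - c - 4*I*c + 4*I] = 2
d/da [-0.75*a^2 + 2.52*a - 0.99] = 2.52 - 1.5*a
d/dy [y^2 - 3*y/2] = 2*y - 3/2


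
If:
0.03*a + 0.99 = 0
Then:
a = -33.00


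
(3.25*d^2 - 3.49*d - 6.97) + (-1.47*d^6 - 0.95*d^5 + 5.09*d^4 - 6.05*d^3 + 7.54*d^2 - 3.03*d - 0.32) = -1.47*d^6 - 0.95*d^5 + 5.09*d^4 - 6.05*d^3 + 10.79*d^2 - 6.52*d - 7.29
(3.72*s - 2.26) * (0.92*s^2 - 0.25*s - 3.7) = 3.4224*s^3 - 3.0092*s^2 - 13.199*s + 8.362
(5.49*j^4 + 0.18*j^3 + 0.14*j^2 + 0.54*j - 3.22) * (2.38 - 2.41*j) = -13.2309*j^5 + 12.6324*j^4 + 0.0909999999999999*j^3 - 0.9682*j^2 + 9.0454*j - 7.6636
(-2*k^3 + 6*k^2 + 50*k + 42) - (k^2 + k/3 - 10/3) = -2*k^3 + 5*k^2 + 149*k/3 + 136/3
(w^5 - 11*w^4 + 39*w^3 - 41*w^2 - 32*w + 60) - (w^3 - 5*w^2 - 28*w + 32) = w^5 - 11*w^4 + 38*w^3 - 36*w^2 - 4*w + 28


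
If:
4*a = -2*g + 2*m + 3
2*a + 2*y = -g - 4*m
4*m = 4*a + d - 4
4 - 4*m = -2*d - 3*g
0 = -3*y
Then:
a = 36/35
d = -46/35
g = -6/7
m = -3/10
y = 0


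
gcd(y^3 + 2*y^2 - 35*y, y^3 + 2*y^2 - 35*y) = y^3 + 2*y^2 - 35*y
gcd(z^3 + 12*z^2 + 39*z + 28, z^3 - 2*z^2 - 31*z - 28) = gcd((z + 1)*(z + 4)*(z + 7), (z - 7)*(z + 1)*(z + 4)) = z^2 + 5*z + 4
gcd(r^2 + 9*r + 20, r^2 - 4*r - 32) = r + 4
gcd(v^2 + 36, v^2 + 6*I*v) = v + 6*I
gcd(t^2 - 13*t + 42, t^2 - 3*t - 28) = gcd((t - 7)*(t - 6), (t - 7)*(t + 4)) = t - 7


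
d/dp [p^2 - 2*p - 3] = 2*p - 2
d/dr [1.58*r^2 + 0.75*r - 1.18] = 3.16*r + 0.75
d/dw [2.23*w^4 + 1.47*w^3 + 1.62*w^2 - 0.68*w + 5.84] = 8.92*w^3 + 4.41*w^2 + 3.24*w - 0.68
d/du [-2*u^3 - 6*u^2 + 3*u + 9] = -6*u^2 - 12*u + 3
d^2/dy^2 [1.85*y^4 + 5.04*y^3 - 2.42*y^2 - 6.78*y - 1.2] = 22.2*y^2 + 30.24*y - 4.84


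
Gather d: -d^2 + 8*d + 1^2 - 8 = -d^2 + 8*d - 7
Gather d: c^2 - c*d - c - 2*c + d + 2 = c^2 - 3*c + d*(1 - c) + 2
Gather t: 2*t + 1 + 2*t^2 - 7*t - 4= 2*t^2 - 5*t - 3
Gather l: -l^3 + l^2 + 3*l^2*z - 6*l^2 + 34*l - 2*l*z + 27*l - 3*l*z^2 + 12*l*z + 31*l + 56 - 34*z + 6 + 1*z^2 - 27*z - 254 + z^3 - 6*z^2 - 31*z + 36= -l^3 + l^2*(3*z - 5) + l*(-3*z^2 + 10*z + 92) + z^3 - 5*z^2 - 92*z - 156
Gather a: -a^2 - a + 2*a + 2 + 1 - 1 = -a^2 + a + 2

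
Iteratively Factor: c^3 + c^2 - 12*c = (c - 3)*(c^2 + 4*c) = c*(c - 3)*(c + 4)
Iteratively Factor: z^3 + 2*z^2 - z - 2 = (z + 1)*(z^2 + z - 2) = (z - 1)*(z + 1)*(z + 2)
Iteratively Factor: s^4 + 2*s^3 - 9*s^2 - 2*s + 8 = (s - 2)*(s^3 + 4*s^2 - s - 4) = (s - 2)*(s - 1)*(s^2 + 5*s + 4) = (s - 2)*(s - 1)*(s + 1)*(s + 4)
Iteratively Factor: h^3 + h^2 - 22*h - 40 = (h - 5)*(h^2 + 6*h + 8) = (h - 5)*(h + 2)*(h + 4)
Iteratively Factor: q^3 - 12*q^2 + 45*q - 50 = (q - 2)*(q^2 - 10*q + 25) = (q - 5)*(q - 2)*(q - 5)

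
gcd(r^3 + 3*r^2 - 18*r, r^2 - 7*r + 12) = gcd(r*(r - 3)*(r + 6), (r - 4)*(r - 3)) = r - 3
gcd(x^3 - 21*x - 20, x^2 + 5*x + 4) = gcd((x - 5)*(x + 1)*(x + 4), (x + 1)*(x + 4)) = x^2 + 5*x + 4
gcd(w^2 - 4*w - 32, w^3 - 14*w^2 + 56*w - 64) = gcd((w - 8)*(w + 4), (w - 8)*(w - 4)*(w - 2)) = w - 8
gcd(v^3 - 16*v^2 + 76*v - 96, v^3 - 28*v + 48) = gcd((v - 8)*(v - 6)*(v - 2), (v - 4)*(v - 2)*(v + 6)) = v - 2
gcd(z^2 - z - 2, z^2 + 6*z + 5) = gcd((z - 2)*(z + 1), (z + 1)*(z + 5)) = z + 1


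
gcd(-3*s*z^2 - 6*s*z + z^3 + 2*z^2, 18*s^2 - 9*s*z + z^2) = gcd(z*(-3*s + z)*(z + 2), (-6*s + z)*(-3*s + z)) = -3*s + z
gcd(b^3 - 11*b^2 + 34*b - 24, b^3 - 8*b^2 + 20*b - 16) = b - 4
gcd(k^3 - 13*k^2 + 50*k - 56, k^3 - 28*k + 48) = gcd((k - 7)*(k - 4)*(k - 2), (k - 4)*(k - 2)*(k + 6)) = k^2 - 6*k + 8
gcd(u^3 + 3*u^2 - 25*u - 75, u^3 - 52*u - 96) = 1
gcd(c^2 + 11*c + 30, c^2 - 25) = c + 5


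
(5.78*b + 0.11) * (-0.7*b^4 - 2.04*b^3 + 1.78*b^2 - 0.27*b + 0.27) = -4.046*b^5 - 11.8682*b^4 + 10.064*b^3 - 1.3648*b^2 + 1.5309*b + 0.0297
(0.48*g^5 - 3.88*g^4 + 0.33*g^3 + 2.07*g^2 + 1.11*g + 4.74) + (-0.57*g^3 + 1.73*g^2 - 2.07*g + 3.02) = 0.48*g^5 - 3.88*g^4 - 0.24*g^3 + 3.8*g^2 - 0.96*g + 7.76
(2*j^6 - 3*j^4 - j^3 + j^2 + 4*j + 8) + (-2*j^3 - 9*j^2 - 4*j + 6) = 2*j^6 - 3*j^4 - 3*j^3 - 8*j^2 + 14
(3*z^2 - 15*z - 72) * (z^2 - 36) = 3*z^4 - 15*z^3 - 180*z^2 + 540*z + 2592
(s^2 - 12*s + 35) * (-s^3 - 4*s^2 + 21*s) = -s^5 + 8*s^4 + 34*s^3 - 392*s^2 + 735*s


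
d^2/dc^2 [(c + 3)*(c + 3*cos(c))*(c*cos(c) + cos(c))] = -c^3*cos(c) - 6*c^2*sin(c) - 4*c^2*cos(c) - 6*c^2*cos(2*c) - 16*c*sin(c) - 12*c*sin(2*c) + 3*c*cos(c) - 24*c*cos(2*c) - 6*sin(c) - 24*sin(2*c) + 8*cos(c) - 15*cos(2*c) + 3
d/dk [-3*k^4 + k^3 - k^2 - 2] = k*(-12*k^2 + 3*k - 2)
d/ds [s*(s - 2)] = 2*s - 2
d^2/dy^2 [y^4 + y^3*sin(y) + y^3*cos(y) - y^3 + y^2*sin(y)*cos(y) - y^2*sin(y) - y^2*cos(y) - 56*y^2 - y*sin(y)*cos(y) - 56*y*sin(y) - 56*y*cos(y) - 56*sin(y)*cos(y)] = -sqrt(2)*y^3*sin(y + pi/4) - 5*y^2*sin(y) - 2*y^2*sin(2*y) + 7*y^2*cos(y) + 12*y^2 + 66*y*sin(y) + 2*y*sin(2*y) + 58*y*cos(y) + 4*y*cos(2*y) - 6*y + 110*sin(y) + 113*sin(2*y) - 114*cos(y) - 2*cos(2*y) - 112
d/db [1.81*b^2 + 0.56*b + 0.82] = 3.62*b + 0.56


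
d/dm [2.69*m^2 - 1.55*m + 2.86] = 5.38*m - 1.55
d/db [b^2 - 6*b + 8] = 2*b - 6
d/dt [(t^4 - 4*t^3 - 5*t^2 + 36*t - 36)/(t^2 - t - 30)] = (2*t^5 - 7*t^4 - 112*t^3 + 329*t^2 + 372*t - 1116)/(t^4 - 2*t^3 - 59*t^2 + 60*t + 900)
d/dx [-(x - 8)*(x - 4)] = 12 - 2*x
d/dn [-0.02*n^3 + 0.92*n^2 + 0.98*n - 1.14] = -0.06*n^2 + 1.84*n + 0.98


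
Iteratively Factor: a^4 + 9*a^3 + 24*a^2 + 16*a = (a + 1)*(a^3 + 8*a^2 + 16*a) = (a + 1)*(a + 4)*(a^2 + 4*a) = (a + 1)*(a + 4)^2*(a)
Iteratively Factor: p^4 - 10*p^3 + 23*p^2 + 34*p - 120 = (p - 3)*(p^3 - 7*p^2 + 2*p + 40) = (p - 5)*(p - 3)*(p^2 - 2*p - 8) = (p - 5)*(p - 4)*(p - 3)*(p + 2)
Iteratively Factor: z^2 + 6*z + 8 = (z + 4)*(z + 2)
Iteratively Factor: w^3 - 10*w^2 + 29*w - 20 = (w - 1)*(w^2 - 9*w + 20) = (w - 4)*(w - 1)*(w - 5)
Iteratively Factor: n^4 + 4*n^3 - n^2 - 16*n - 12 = (n + 1)*(n^3 + 3*n^2 - 4*n - 12) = (n - 2)*(n + 1)*(n^2 + 5*n + 6) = (n - 2)*(n + 1)*(n + 2)*(n + 3)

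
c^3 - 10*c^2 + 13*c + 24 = (c - 8)*(c - 3)*(c + 1)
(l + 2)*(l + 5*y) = l^2 + 5*l*y + 2*l + 10*y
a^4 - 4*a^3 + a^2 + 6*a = a*(a - 3)*(a - 2)*(a + 1)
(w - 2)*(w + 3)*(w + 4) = w^3 + 5*w^2 - 2*w - 24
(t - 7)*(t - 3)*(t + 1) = t^3 - 9*t^2 + 11*t + 21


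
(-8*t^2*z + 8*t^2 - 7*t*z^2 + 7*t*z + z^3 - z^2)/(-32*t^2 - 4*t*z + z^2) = (t*z - t + z^2 - z)/(4*t + z)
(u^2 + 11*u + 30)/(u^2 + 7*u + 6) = (u + 5)/(u + 1)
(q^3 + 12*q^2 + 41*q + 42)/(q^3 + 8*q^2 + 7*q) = (q^2 + 5*q + 6)/(q*(q + 1))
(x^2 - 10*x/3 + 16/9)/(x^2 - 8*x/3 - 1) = (-9*x^2 + 30*x - 16)/(3*(-3*x^2 + 8*x + 3))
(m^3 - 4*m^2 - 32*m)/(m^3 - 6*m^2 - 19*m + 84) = m*(m - 8)/(m^2 - 10*m + 21)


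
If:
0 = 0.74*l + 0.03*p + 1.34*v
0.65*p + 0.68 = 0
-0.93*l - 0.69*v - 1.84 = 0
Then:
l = -3.38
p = -1.05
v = 1.89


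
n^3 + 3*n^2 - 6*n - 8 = (n - 2)*(n + 1)*(n + 4)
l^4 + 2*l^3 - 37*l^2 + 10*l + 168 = (l - 4)*(l - 3)*(l + 2)*(l + 7)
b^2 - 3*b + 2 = (b - 2)*(b - 1)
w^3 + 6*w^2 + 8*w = w*(w + 2)*(w + 4)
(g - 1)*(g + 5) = g^2 + 4*g - 5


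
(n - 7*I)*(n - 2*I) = n^2 - 9*I*n - 14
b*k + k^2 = k*(b + k)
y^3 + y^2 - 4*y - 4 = (y - 2)*(y + 1)*(y + 2)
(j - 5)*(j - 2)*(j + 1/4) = j^3 - 27*j^2/4 + 33*j/4 + 5/2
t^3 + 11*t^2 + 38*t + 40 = (t + 2)*(t + 4)*(t + 5)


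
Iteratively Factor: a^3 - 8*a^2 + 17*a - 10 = (a - 1)*(a^2 - 7*a + 10) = (a - 2)*(a - 1)*(a - 5)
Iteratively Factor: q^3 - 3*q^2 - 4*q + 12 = (q - 2)*(q^2 - q - 6) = (q - 2)*(q + 2)*(q - 3)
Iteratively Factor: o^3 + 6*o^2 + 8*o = (o + 4)*(o^2 + 2*o) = o*(o + 4)*(o + 2)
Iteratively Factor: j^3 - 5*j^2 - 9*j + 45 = (j - 5)*(j^2 - 9) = (j - 5)*(j - 3)*(j + 3)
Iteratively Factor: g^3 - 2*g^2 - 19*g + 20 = (g - 1)*(g^2 - g - 20) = (g - 1)*(g + 4)*(g - 5)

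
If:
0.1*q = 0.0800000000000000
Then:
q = 0.80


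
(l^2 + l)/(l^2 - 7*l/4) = 4*(l + 1)/(4*l - 7)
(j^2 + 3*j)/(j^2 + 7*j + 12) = j/(j + 4)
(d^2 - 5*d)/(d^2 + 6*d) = (d - 5)/(d + 6)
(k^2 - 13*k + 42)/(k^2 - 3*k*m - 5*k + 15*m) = (k^2 - 13*k + 42)/(k^2 - 3*k*m - 5*k + 15*m)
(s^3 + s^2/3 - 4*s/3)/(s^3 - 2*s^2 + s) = (s + 4/3)/(s - 1)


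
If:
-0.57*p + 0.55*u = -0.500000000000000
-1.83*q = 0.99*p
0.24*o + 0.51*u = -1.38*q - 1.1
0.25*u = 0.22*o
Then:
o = -8.11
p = -6.01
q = 3.25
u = -7.14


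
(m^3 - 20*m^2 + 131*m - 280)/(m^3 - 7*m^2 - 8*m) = (m^2 - 12*m + 35)/(m*(m + 1))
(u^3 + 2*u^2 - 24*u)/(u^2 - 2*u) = (u^2 + 2*u - 24)/(u - 2)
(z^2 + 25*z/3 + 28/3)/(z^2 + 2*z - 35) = (z + 4/3)/(z - 5)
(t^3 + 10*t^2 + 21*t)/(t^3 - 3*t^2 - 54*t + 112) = t*(t + 3)/(t^2 - 10*t + 16)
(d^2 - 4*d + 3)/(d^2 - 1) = (d - 3)/(d + 1)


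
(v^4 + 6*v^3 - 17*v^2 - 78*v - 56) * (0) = 0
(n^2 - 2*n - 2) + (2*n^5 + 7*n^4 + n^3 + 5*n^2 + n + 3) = 2*n^5 + 7*n^4 + n^3 + 6*n^2 - n + 1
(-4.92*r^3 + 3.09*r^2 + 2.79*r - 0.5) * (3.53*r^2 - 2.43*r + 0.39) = -17.3676*r^5 + 22.8633*r^4 + 0.421199999999999*r^3 - 7.3396*r^2 + 2.3031*r - 0.195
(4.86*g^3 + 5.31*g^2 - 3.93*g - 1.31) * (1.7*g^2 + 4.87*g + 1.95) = 8.262*g^5 + 32.6952*g^4 + 28.6557*g^3 - 11.0116*g^2 - 14.0432*g - 2.5545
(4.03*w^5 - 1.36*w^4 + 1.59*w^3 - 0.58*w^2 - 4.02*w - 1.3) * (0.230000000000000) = 0.9269*w^5 - 0.3128*w^4 + 0.3657*w^3 - 0.1334*w^2 - 0.9246*w - 0.299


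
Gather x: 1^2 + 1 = 2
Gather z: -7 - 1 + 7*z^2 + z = 7*z^2 + z - 8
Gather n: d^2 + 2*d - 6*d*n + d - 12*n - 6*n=d^2 + 3*d + n*(-6*d - 18)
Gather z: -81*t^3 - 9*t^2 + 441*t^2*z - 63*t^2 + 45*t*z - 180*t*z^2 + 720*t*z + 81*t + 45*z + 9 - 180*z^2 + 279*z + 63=-81*t^3 - 72*t^2 + 81*t + z^2*(-180*t - 180) + z*(441*t^2 + 765*t + 324) + 72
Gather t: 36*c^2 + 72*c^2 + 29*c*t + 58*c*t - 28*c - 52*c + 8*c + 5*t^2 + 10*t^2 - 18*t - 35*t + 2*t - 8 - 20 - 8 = 108*c^2 - 72*c + 15*t^2 + t*(87*c - 51) - 36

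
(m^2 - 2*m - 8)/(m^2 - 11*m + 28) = (m + 2)/(m - 7)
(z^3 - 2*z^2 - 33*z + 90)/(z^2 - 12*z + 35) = (z^2 + 3*z - 18)/(z - 7)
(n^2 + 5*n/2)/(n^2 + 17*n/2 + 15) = n/(n + 6)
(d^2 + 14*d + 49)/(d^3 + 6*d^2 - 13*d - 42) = (d + 7)/(d^2 - d - 6)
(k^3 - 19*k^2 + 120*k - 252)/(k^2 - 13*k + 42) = k - 6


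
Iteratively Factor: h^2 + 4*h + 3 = (h + 1)*(h + 3)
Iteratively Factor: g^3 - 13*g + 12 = (g - 1)*(g^2 + g - 12) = (g - 3)*(g - 1)*(g + 4)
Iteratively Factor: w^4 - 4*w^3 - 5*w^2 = (w + 1)*(w^3 - 5*w^2) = w*(w + 1)*(w^2 - 5*w) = w*(w - 5)*(w + 1)*(w)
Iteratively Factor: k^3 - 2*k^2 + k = (k - 1)*(k^2 - k) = (k - 1)^2*(k)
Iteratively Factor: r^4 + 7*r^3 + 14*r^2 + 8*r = (r + 4)*(r^3 + 3*r^2 + 2*r) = r*(r + 4)*(r^2 + 3*r + 2) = r*(r + 1)*(r + 4)*(r + 2)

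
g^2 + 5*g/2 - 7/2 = (g - 1)*(g + 7/2)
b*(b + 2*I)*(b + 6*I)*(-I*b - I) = -I*b^4 + 8*b^3 - I*b^3 + 8*b^2 + 12*I*b^2 + 12*I*b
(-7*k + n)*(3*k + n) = -21*k^2 - 4*k*n + n^2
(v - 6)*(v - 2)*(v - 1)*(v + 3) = v^4 - 6*v^3 - 7*v^2 + 48*v - 36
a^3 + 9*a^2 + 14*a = a*(a + 2)*(a + 7)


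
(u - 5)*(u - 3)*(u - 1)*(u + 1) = u^4 - 8*u^3 + 14*u^2 + 8*u - 15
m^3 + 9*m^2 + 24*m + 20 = (m + 2)^2*(m + 5)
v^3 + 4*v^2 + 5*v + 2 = (v + 1)^2*(v + 2)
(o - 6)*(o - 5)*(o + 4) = o^3 - 7*o^2 - 14*o + 120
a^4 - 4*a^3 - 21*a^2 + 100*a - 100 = (a - 5)*(a - 2)^2*(a + 5)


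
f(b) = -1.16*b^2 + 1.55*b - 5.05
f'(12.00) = -26.29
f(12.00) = -153.49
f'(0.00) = 1.55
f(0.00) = -5.05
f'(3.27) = -6.04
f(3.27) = -12.39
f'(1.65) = -2.28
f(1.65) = -5.65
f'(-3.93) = 10.67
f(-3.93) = -29.06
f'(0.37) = 0.69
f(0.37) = -4.64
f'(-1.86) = 5.87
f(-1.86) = -11.95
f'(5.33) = -10.82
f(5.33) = -29.74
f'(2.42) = -4.06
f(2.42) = -8.09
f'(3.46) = -6.48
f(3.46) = -13.57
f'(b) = 1.55 - 2.32*b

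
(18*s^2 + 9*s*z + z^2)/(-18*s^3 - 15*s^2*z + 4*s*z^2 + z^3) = (3*s + z)/(-3*s^2 - 2*s*z + z^2)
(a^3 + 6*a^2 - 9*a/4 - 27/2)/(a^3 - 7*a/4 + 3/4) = (2*a^2 + 9*a - 18)/(2*a^2 - 3*a + 1)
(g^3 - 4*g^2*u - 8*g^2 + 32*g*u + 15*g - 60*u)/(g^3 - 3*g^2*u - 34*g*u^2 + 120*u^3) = (-g^2 + 8*g - 15)/(-g^2 - g*u + 30*u^2)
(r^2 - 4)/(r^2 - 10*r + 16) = (r + 2)/(r - 8)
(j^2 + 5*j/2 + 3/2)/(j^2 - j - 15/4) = 2*(j + 1)/(2*j - 5)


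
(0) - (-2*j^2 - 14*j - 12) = 2*j^2 + 14*j + 12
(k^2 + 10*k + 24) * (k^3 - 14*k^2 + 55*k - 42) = k^5 - 4*k^4 - 61*k^3 + 172*k^2 + 900*k - 1008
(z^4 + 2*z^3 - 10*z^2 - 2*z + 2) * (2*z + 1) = 2*z^5 + 5*z^4 - 18*z^3 - 14*z^2 + 2*z + 2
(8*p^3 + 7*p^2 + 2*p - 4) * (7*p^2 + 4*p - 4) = 56*p^5 + 81*p^4 + 10*p^3 - 48*p^2 - 24*p + 16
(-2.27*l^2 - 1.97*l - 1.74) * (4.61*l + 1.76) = -10.4647*l^3 - 13.0769*l^2 - 11.4886*l - 3.0624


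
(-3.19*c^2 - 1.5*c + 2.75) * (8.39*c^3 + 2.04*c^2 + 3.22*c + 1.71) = -26.7641*c^5 - 19.0926*c^4 + 9.7407*c^3 - 4.6749*c^2 + 6.29*c + 4.7025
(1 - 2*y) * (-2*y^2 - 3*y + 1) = 4*y^3 + 4*y^2 - 5*y + 1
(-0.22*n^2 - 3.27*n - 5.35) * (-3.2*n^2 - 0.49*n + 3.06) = 0.704*n^4 + 10.5718*n^3 + 18.0491*n^2 - 7.3847*n - 16.371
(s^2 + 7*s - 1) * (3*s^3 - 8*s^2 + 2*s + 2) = 3*s^5 + 13*s^4 - 57*s^3 + 24*s^2 + 12*s - 2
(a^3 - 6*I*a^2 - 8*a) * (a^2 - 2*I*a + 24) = a^5 - 8*I*a^4 + 4*a^3 - 128*I*a^2 - 192*a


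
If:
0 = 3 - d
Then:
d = 3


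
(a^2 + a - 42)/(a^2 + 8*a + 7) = (a - 6)/(a + 1)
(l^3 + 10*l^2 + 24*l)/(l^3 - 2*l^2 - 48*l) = (l + 4)/(l - 8)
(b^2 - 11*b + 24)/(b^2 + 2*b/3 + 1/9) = 9*(b^2 - 11*b + 24)/(9*b^2 + 6*b + 1)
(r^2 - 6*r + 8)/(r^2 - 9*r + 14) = (r - 4)/(r - 7)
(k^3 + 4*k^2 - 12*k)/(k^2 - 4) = k*(k + 6)/(k + 2)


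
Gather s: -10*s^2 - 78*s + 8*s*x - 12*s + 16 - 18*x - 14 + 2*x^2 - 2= -10*s^2 + s*(8*x - 90) + 2*x^2 - 18*x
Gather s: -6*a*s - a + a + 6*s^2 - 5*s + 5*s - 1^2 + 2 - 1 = -6*a*s + 6*s^2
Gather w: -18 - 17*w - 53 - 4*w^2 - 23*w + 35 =-4*w^2 - 40*w - 36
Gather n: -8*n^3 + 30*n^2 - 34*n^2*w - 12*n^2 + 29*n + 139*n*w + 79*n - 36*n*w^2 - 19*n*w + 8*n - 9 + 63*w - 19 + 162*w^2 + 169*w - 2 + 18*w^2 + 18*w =-8*n^3 + n^2*(18 - 34*w) + n*(-36*w^2 + 120*w + 116) + 180*w^2 + 250*w - 30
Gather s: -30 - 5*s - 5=-5*s - 35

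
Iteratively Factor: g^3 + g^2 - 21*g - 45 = (g + 3)*(g^2 - 2*g - 15) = (g + 3)^2*(g - 5)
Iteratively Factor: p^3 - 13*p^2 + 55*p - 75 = (p - 5)*(p^2 - 8*p + 15) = (p - 5)^2*(p - 3)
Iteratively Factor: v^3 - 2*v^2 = (v)*(v^2 - 2*v) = v*(v - 2)*(v)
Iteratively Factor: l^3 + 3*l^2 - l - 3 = (l + 1)*(l^2 + 2*l - 3) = (l - 1)*(l + 1)*(l + 3)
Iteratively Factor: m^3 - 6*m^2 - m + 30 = (m - 3)*(m^2 - 3*m - 10) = (m - 5)*(m - 3)*(m + 2)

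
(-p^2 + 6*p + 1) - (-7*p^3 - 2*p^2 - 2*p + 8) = 7*p^3 + p^2 + 8*p - 7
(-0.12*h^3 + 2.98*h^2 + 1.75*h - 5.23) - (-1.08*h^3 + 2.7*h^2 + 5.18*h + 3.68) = 0.96*h^3 + 0.28*h^2 - 3.43*h - 8.91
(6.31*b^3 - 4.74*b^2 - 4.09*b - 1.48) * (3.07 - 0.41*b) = -2.5871*b^4 + 21.3151*b^3 - 12.8749*b^2 - 11.9495*b - 4.5436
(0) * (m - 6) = 0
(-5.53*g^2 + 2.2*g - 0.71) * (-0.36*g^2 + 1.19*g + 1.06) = 1.9908*g^4 - 7.3727*g^3 - 2.9882*g^2 + 1.4871*g - 0.7526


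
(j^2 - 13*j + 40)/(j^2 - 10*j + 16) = (j - 5)/(j - 2)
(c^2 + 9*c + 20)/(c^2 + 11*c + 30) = (c + 4)/(c + 6)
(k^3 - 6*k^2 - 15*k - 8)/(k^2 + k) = k - 7 - 8/k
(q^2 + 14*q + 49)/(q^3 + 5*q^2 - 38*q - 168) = (q + 7)/(q^2 - 2*q - 24)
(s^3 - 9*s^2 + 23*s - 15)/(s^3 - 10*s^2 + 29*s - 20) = (s - 3)/(s - 4)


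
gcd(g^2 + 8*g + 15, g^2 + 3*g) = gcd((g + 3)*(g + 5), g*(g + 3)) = g + 3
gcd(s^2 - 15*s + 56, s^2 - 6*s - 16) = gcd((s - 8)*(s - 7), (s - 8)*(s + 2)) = s - 8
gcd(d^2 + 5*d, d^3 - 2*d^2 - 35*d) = d^2 + 5*d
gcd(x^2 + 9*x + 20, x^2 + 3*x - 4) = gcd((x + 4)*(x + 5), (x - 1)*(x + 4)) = x + 4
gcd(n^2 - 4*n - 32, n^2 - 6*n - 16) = n - 8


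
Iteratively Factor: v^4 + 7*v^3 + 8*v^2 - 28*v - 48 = (v + 4)*(v^3 + 3*v^2 - 4*v - 12) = (v + 2)*(v + 4)*(v^2 + v - 6) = (v - 2)*(v + 2)*(v + 4)*(v + 3)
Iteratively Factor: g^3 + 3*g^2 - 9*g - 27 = (g - 3)*(g^2 + 6*g + 9) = (g - 3)*(g + 3)*(g + 3)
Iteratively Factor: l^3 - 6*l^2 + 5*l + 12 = (l - 4)*(l^2 - 2*l - 3) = (l - 4)*(l + 1)*(l - 3)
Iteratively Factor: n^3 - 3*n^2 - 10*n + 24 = (n + 3)*(n^2 - 6*n + 8) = (n - 4)*(n + 3)*(n - 2)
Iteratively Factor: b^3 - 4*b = (b)*(b^2 - 4) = b*(b - 2)*(b + 2)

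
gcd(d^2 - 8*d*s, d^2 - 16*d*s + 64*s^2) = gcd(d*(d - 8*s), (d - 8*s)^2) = -d + 8*s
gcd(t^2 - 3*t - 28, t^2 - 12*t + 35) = t - 7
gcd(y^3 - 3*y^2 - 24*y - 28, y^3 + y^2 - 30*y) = 1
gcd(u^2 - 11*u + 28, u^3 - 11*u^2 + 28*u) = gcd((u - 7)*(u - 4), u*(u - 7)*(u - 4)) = u^2 - 11*u + 28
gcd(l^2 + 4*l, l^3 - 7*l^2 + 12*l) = l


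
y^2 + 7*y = y*(y + 7)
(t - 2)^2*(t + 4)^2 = t^4 + 4*t^3 - 12*t^2 - 32*t + 64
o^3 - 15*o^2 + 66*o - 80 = (o - 8)*(o - 5)*(o - 2)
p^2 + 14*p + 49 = (p + 7)^2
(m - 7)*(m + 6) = m^2 - m - 42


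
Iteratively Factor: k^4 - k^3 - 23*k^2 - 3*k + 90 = (k + 3)*(k^3 - 4*k^2 - 11*k + 30) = (k - 5)*(k + 3)*(k^2 + k - 6) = (k - 5)*(k - 2)*(k + 3)*(k + 3)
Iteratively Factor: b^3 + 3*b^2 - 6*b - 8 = (b + 4)*(b^2 - b - 2) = (b + 1)*(b + 4)*(b - 2)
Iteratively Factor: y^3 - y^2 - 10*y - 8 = (y - 4)*(y^2 + 3*y + 2) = (y - 4)*(y + 2)*(y + 1)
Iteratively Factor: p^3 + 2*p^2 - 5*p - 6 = (p + 3)*(p^2 - p - 2) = (p - 2)*(p + 3)*(p + 1)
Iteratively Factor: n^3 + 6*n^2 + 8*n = (n)*(n^2 + 6*n + 8) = n*(n + 4)*(n + 2)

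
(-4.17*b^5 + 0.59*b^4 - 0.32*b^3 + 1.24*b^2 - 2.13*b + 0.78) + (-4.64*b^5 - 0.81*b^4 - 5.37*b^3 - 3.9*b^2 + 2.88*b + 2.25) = -8.81*b^5 - 0.22*b^4 - 5.69*b^3 - 2.66*b^2 + 0.75*b + 3.03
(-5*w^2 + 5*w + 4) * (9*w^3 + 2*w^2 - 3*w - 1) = -45*w^5 + 35*w^4 + 61*w^3 - 2*w^2 - 17*w - 4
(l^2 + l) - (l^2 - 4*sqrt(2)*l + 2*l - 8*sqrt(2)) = -l + 4*sqrt(2)*l + 8*sqrt(2)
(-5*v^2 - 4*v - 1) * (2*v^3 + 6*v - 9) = -10*v^5 - 8*v^4 - 32*v^3 + 21*v^2 + 30*v + 9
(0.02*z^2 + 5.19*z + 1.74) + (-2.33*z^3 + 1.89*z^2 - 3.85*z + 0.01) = -2.33*z^3 + 1.91*z^2 + 1.34*z + 1.75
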